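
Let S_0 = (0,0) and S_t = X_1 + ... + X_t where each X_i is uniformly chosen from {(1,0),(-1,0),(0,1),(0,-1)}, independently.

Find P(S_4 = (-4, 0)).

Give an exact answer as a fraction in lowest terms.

Let h be the number of horizontal steps (so 4-h are vertical). To end at (-4,0) need (h-4)/2 right-steps and ((4-h)+0)/2 up-steps.
Sum over h with 4 ≤ h ≤ 4, h ≡ 0 (mod 2), 4-h ≡ 0 (mod 2):
h=4: C(4,4)·C(4,0)·C(0,0) = 1·1·1 = 1
Total favorable: 1
Total paths: 4^4 = 256
P = 1/256 = 1/256

Answer: 1/256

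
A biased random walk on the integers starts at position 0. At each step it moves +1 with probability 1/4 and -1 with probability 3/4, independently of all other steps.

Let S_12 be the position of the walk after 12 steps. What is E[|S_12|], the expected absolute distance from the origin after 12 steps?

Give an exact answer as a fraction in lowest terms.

S_12 takes values m ≡ 0 (mod 2) with |m| ≤ 12; P(S_12=m) = C(12,(12+m)/2) · (1/4)^((12+m)/2) · (3/4)^((12-m)/2).
Distribution: P(S=-12)=531441/16777216, P(S=-10)=531441/4194304, P(S=-8)=1948617/8388608, P(S=-6)=1082565/4194304, P(S=-4)=3247695/16777216, P(S=-2)=216513/2097152, P(S=0)=168399/4194304, P(S=2)=24057/2097152, P(S=4)=40095/16777216, P(S=6)=1485/4194304, P(S=8)=297/8388608, P(S=10)=9/4194304, P(S=12)=1/16777216
E[|S_12|] = Σ_m |m|·P(S_12=m) = 6364713/1048576

Answer: 6364713/1048576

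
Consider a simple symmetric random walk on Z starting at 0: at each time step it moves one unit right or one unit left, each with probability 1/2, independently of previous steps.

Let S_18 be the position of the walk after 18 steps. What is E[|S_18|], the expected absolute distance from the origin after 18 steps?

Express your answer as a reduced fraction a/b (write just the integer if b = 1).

S_18 takes values m ≡ 0 (mod 2) with |m| ≤ 18; P(S_18=m) = C(18,(18+m)/2)/2^18.
Total paths: 2^18 = 262144
Distribution: P(S=-18)=1/262144, P(S=-16)=18/262144, P(S=-14)=153/262144, P(S=-12)=816/262144, P(S=-10)=3060/262144, P(S=-8)=8568/262144, P(S=-6)=18564/262144, P(S=-4)=31824/262144, P(S=-2)=43758/262144, P(S=0)=48620/262144, P(S=2)=43758/262144, P(S=4)=31824/262144, P(S=6)=18564/262144, P(S=8)=8568/262144, P(S=10)=3060/262144, P(S=12)=816/262144, P(S=14)=153/262144, P(S=16)=18/262144, P(S=18)=1/262144
E[|S_18|] = Σ_m |m|·P(S_18=m) = 875160/262144 = 109395/32768

Answer: 109395/32768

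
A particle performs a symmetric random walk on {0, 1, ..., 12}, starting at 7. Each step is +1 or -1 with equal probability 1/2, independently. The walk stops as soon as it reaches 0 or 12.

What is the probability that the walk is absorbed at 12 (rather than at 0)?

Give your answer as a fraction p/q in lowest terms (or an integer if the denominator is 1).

Answer: 7/12

Derivation:
Symmetric walk (p = 1/2): the harmonic-function argument gives P(hit 12 before 0 | start at 7) = a/N.
P = 7/12 = 7/12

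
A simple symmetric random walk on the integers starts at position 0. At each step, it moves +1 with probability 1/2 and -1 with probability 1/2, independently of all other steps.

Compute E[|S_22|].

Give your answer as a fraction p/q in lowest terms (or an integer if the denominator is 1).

Answer: 969969/262144

Derivation:
S_22 takes values m ≡ 0 (mod 2) with |m| ≤ 22; P(S_22=m) = C(22,(22+m)/2)/2^22.
Total paths: 2^22 = 4194304
Distribution: P(S=-22)=1/4194304, P(S=-20)=22/4194304, P(S=-18)=231/4194304, P(S=-16)=1540/4194304, P(S=-14)=7315/4194304, P(S=-12)=26334/4194304, P(S=-10)=74613/4194304, P(S=-8)=170544/4194304, P(S=-6)=319770/4194304, P(S=-4)=497420/4194304, P(S=-2)=646646/4194304, P(S=0)=705432/4194304, P(S=2)=646646/4194304, P(S=4)=497420/4194304, P(S=6)=319770/4194304, P(S=8)=170544/4194304, P(S=10)=74613/4194304, P(S=12)=26334/4194304, P(S=14)=7315/4194304, P(S=16)=1540/4194304, P(S=18)=231/4194304, P(S=20)=22/4194304, P(S=22)=1/4194304
E[|S_22|] = Σ_m |m|·P(S_22=m) = 15519504/4194304 = 969969/262144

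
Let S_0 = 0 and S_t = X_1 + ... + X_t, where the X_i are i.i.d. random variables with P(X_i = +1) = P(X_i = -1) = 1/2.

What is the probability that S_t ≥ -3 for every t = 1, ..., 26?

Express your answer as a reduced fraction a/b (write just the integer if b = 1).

Answer: 2340135/4194304

Derivation:
Let f(t,s) = #length-t paths at position s with S_1..S_t all ≥ -3.
f(t,s) = f(t-1,s-1) + f(t-1,s+1) for s ≥ -3; f(t,s) = 0 for s < -3.
t=0: f(0,0)=1
t=1: f(1,-1)=1 f(1,1)=1
t=2: f(2,-2)=1 f(2,0)=2 f(2,2)=1
t=3: f(3,-3)=1 f(3,-1)=3 f(3,1)=3 f(3,3)=1
t=4: f(4,-2)=4 f(4,0)=6 f(4,2)=4 f(4,4)=1
t=5: f(5,-3)=4 f(5,-1)=10 f(5,1)=10 f(5,3)=5 f(5,5)=1
t=6: f(6,-2)=14 f(6,0)=20 f(6,2)=15 f(6,4)=6 f(6,6)=1
t=7: f(7,-3)=14 f(7,-1)=34 f(7,1)=35 f(7,3)=21 f(7,5)=7 f(7,7)=1
t=8: f(8,-2)=48 f(8,0)=69 f(8,2)=56 f(8,4)=28 f(8,6)=8 f(8,8)=1
t=9: f(9,-3)=48 f(9,-1)=117 f(9,1)=125 f(9,3)=84 f(9,5)=36 f(9,7)=9 f(9,9)=1
t=10: f(10,-2)=165 f(10,0)=242 f(10,2)=209 f(10,4)=120 f(10,6)=45 f(10,8)=10 f(10,10)=1
t=11: f(11,-3)=165 f(11,-1)=407 f(11,1)=451 f(11,3)=329 f(11,5)=165 f(11,7)=55 f(11,9)=11 f(11,11)=1
t=12: f(12,-2)=572 f(12,0)=858 f(12,2)=780 f(12,4)=494 f(12,6)=220 f(12,8)=66 f(12,10)=12 f(12,12)=1
t=13: f(13,-3)=572 f(13,-1)=1430 f(13,1)=1638 f(13,3)=1274 f(13,5)=714 f(13,7)=286 f(13,9)=78 f(13,11)=13 f(13,13)=1
t=14: f(14,-2)=2002 f(14,0)=3068 f(14,2)=2912 f(14,4)=1988 f(14,6)=1000 f(14,8)=364 f(14,10)=91 f(14,12)=14 f(14,14)=1
t=15: f(15,-3)=2002 f(15,-1)=5070 f(15,1)=5980 f(15,3)=4900 f(15,5)=2988 f(15,7)=1364 f(15,9)=455 f(15,11)=105 f(15,13)=15 f(15,15)=1
t=16: f(16,-2)=7072 f(16,0)=11050 f(16,2)=10880 f(16,4)=7888 f(16,6)=4352 f(16,8)=1819 f(16,10)=560 f(16,12)=120 f(16,14)=16 f(16,16)=1
t=17: f(17,-3)=7072 f(17,-1)=18122 f(17,1)=21930 f(17,3)=18768 f(17,5)=12240 f(17,7)=6171 f(17,9)=2379 f(17,11)=680 f(17,13)=136 f(17,15)=17 f(17,17)=1
t=18: f(18,-2)=25194 f(18,0)=40052 f(18,2)=40698 f(18,4)=31008 f(18,6)=18411 f(18,8)=8550 f(18,10)=3059 f(18,12)=816 f(18,14)=153 f(18,16)=18 f(18,18)=1
t=19: f(19,-3)=25194 f(19,-1)=65246 f(19,1)=80750 f(19,3)=71706 f(19,5)=49419 f(19,7)=26961 f(19,9)=11609 f(19,11)=3875 f(19,13)=969 f(19,15)=171 f(19,17)=19 f(19,19)=1
t=20: f(20,-2)=90440 f(20,0)=145996 f(20,2)=152456 f(20,4)=121125 f(20,6)=76380 f(20,8)=38570 f(20,10)=15484 f(20,12)=4844 f(20,14)=1140 f(20,16)=190 f(20,18)=20 f(20,20)=1
t=21: f(21,-3)=90440 f(21,-1)=236436 f(21,1)=298452 f(21,3)=273581 f(21,5)=197505 f(21,7)=114950 f(21,9)=54054 f(21,11)=20328 f(21,13)=5984 f(21,15)=1330 f(21,17)=210 f(21,19)=21 f(21,21)=1
t=22: f(22,-2)=326876 f(22,0)=534888 f(22,2)=572033 f(22,4)=471086 f(22,6)=312455 f(22,8)=169004 f(22,10)=74382 f(22,12)=26312 f(22,14)=7314 f(22,16)=1540 f(22,18)=231 f(22,20)=22 f(22,22)=1
t=23: f(23,-3)=326876 f(23,-1)=861764 f(23,1)=1106921 f(23,3)=1043119 f(23,5)=783541 f(23,7)=481459 f(23,9)=243386 f(23,11)=100694 f(23,13)=33626 f(23,15)=8854 f(23,17)=1771 f(23,19)=253 f(23,21)=23 f(23,23)=1
t=24: f(24,-2)=1188640 f(24,0)=1968685 f(24,2)=2150040 f(24,4)=1826660 f(24,6)=1265000 f(24,8)=724845 f(24,10)=344080 f(24,12)=134320 f(24,14)=42480 f(24,16)=10625 f(24,18)=2024 f(24,20)=276 f(24,22)=24 f(24,24)=1
t=25: f(25,-3)=1188640 f(25,-1)=3157325 f(25,1)=4118725 f(25,3)=3976700 f(25,5)=3091660 f(25,7)=1989845 f(25,9)=1068925 f(25,11)=478400 f(25,13)=176800 f(25,15)=53105 f(25,17)=12649 f(25,19)=2300 f(25,21)=300 f(25,23)=25 f(25,25)=1
t=26: f(26,-2)=4345965 f(26,0)=7276050 f(26,2)=8095425 f(26,4)=7068360 f(26,6)=5081505 f(26,8)=3058770 f(26,10)=1547325 f(26,12)=655200 f(26,14)=229905 f(26,16)=65754 f(26,18)=14949 f(26,20)=2600 f(26,22)=325 f(26,24)=26 f(26,26)=1
Σ_s f(26,s) = 37442160
P = 37442160/67108864 = 2340135/4194304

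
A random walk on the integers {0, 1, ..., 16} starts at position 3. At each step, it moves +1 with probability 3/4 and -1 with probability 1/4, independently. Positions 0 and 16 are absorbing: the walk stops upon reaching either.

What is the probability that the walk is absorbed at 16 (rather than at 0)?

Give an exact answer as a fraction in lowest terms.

Biased walk: p = 3/4, q = 1/4, r = q/p = 1/3
Gambler's ruin: P(hit 16 before 0 | start at 3) = (1 - r^a)/(1 - r^N)
r^3 = 1/27; r^16 = 1/43046721
P = (1 - 1/27) / (1 - 1/43046721) = 26/27 / 43046720/43046721 = 20726199/21523360

Answer: 20726199/21523360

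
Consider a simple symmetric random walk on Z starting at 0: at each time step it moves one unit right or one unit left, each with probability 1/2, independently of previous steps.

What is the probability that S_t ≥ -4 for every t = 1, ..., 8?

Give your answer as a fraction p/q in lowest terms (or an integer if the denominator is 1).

Let f(t,s) = #length-t paths at position s with S_1..S_t all ≥ -4.
f(t,s) = f(t-1,s-1) + f(t-1,s+1) for s ≥ -4; f(t,s) = 0 for s < -4.
t=0: f(0,0)=1
t=1: f(1,-1)=1 f(1,1)=1
t=2: f(2,-2)=1 f(2,0)=2 f(2,2)=1
t=3: f(3,-3)=1 f(3,-1)=3 f(3,1)=3 f(3,3)=1
t=4: f(4,-4)=1 f(4,-2)=4 f(4,0)=6 f(4,2)=4 f(4,4)=1
t=5: f(5,-3)=5 f(5,-1)=10 f(5,1)=10 f(5,3)=5 f(5,5)=1
t=6: f(6,-4)=5 f(6,-2)=15 f(6,0)=20 f(6,2)=15 f(6,4)=6 f(6,6)=1
t=7: f(7,-3)=20 f(7,-1)=35 f(7,1)=35 f(7,3)=21 f(7,5)=7 f(7,7)=1
t=8: f(8,-4)=20 f(8,-2)=55 f(8,0)=70 f(8,2)=56 f(8,4)=28 f(8,6)=8 f(8,8)=1
Σ_s f(8,s) = 238
P = 238/256 = 119/128

Answer: 119/128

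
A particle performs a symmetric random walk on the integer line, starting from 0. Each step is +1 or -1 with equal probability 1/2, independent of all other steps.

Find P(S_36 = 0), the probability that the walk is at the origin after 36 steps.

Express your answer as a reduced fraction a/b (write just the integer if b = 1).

Answer: 2268783825/17179869184

Derivation:
To return to 0 after 36 steps: need exactly 18 steps of +1 and 18 of -1.
Favorable paths: C(36,18) = 9075135300
Total paths: 2^36 = 68719476736
P = 9075135300/68719476736 = 2268783825/17179869184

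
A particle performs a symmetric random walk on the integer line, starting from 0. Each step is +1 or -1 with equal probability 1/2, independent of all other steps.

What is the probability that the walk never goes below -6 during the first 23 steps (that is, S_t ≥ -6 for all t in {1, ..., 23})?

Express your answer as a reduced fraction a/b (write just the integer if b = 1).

Let f(t,s) = #length-t paths at position s with S_1..S_t all ≥ -6.
f(t,s) = f(t-1,s-1) + f(t-1,s+1) for s ≥ -6; f(t,s) = 0 for s < -6.
t=0: f(0,0)=1
t=1: f(1,-1)=1 f(1,1)=1
t=2: f(2,-2)=1 f(2,0)=2 f(2,2)=1
t=3: f(3,-3)=1 f(3,-1)=3 f(3,1)=3 f(3,3)=1
t=4: f(4,-4)=1 f(4,-2)=4 f(4,0)=6 f(4,2)=4 f(4,4)=1
t=5: f(5,-5)=1 f(5,-3)=5 f(5,-1)=10 f(5,1)=10 f(5,3)=5 f(5,5)=1
t=6: f(6,-6)=1 f(6,-4)=6 f(6,-2)=15 f(6,0)=20 f(6,2)=15 f(6,4)=6 f(6,6)=1
t=7: f(7,-5)=7 f(7,-3)=21 f(7,-1)=35 f(7,1)=35 f(7,3)=21 f(7,5)=7 f(7,7)=1
t=8: f(8,-6)=7 f(8,-4)=28 f(8,-2)=56 f(8,0)=70 f(8,2)=56 f(8,4)=28 f(8,6)=8 f(8,8)=1
t=9: f(9,-5)=35 f(9,-3)=84 f(9,-1)=126 f(9,1)=126 f(9,3)=84 f(9,5)=36 f(9,7)=9 f(9,9)=1
t=10: f(10,-6)=35 f(10,-4)=119 f(10,-2)=210 f(10,0)=252 f(10,2)=210 f(10,4)=120 f(10,6)=45 f(10,8)=10 f(10,10)=1
t=11: f(11,-5)=154 f(11,-3)=329 f(11,-1)=462 f(11,1)=462 f(11,3)=330 f(11,5)=165 f(11,7)=55 f(11,9)=11 f(11,11)=1
t=12: f(12,-6)=154 f(12,-4)=483 f(12,-2)=791 f(12,0)=924 f(12,2)=792 f(12,4)=495 f(12,6)=220 f(12,8)=66 f(12,10)=12 f(12,12)=1
t=13: f(13,-5)=637 f(13,-3)=1274 f(13,-1)=1715 f(13,1)=1716 f(13,3)=1287 f(13,5)=715 f(13,7)=286 f(13,9)=78 f(13,11)=13 f(13,13)=1
t=14: f(14,-6)=637 f(14,-4)=1911 f(14,-2)=2989 f(14,0)=3431 f(14,2)=3003 f(14,4)=2002 f(14,6)=1001 f(14,8)=364 f(14,10)=91 f(14,12)=14 f(14,14)=1
t=15: f(15,-5)=2548 f(15,-3)=4900 f(15,-1)=6420 f(15,1)=6434 f(15,3)=5005 f(15,5)=3003 f(15,7)=1365 f(15,9)=455 f(15,11)=105 f(15,13)=15 f(15,15)=1
t=16: f(16,-6)=2548 f(16,-4)=7448 f(16,-2)=11320 f(16,0)=12854 f(16,2)=11439 f(16,4)=8008 f(16,6)=4368 f(16,8)=1820 f(16,10)=560 f(16,12)=120 f(16,14)=16 f(16,16)=1
t=17: f(17,-5)=9996 f(17,-3)=18768 f(17,-1)=24174 f(17,1)=24293 f(17,3)=19447 f(17,5)=12376 f(17,7)=6188 f(17,9)=2380 f(17,11)=680 f(17,13)=136 f(17,15)=17 f(17,17)=1
t=18: f(18,-6)=9996 f(18,-4)=28764 f(18,-2)=42942 f(18,0)=48467 f(18,2)=43740 f(18,4)=31823 f(18,6)=18564 f(18,8)=8568 f(18,10)=3060 f(18,12)=816 f(18,14)=153 f(18,16)=18 f(18,18)=1
t=19: f(19,-5)=38760 f(19,-3)=71706 f(19,-1)=91409 f(19,1)=92207 f(19,3)=75563 f(19,5)=50387 f(19,7)=27132 f(19,9)=11628 f(19,11)=3876 f(19,13)=969 f(19,15)=171 f(19,17)=19 f(19,19)=1
t=20: f(20,-6)=38760 f(20,-4)=110466 f(20,-2)=163115 f(20,0)=183616 f(20,2)=167770 f(20,4)=125950 f(20,6)=77519 f(20,8)=38760 f(20,10)=15504 f(20,12)=4845 f(20,14)=1140 f(20,16)=190 f(20,18)=20 f(20,20)=1
t=21: f(21,-5)=149226 f(21,-3)=273581 f(21,-1)=346731 f(21,1)=351386 f(21,3)=293720 f(21,5)=203469 f(21,7)=116279 f(21,9)=54264 f(21,11)=20349 f(21,13)=5985 f(21,15)=1330 f(21,17)=210 f(21,19)=21 f(21,21)=1
t=22: f(22,-6)=149226 f(22,-4)=422807 f(22,-2)=620312 f(22,0)=698117 f(22,2)=645106 f(22,4)=497189 f(22,6)=319748 f(22,8)=170543 f(22,10)=74613 f(22,12)=26334 f(22,14)=7315 f(22,16)=1540 f(22,18)=231 f(22,20)=22 f(22,22)=1
t=23: f(23,-5)=572033 f(23,-3)=1043119 f(23,-1)=1318429 f(23,1)=1343223 f(23,3)=1142295 f(23,5)=816937 f(23,7)=490291 f(23,9)=245156 f(23,11)=100947 f(23,13)=33649 f(23,15)=8855 f(23,17)=1771 f(23,19)=253 f(23,21)=23 f(23,23)=1
Σ_s f(23,s) = 7116982
P = 7116982/8388608 = 3558491/4194304

Answer: 3558491/4194304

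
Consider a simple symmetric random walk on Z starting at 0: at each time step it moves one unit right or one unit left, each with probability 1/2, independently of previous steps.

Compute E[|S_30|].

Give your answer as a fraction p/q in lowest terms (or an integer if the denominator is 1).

Answer: 145422675/33554432

Derivation:
S_30 takes values m ≡ 0 (mod 2) with |m| ≤ 30; P(S_30=m) = C(30,(30+m)/2)/2^30.
Total paths: 2^30 = 1073741824
Distribution: P(S=-30)=1/1073741824, P(S=-28)=30/1073741824, P(S=-26)=435/1073741824, P(S=-24)=4060/1073741824, P(S=-22)=27405/1073741824, P(S=-20)=142506/1073741824, P(S=-18)=593775/1073741824, P(S=-16)=2035800/1073741824, P(S=-14)=5852925/1073741824, P(S=-12)=14307150/1073741824, P(S=-10)=30045015/1073741824, P(S=-8)=54627300/1073741824, P(S=-6)=86493225/1073741824, P(S=-4)=119759850/1073741824, P(S=-2)=145422675/1073741824, P(S=0)=155117520/1073741824, P(S=2)=145422675/1073741824, P(S=4)=119759850/1073741824, P(S=6)=86493225/1073741824, P(S=8)=54627300/1073741824, P(S=10)=30045015/1073741824, P(S=12)=14307150/1073741824, P(S=14)=5852925/1073741824, P(S=16)=2035800/1073741824, P(S=18)=593775/1073741824, P(S=20)=142506/1073741824, P(S=22)=27405/1073741824, P(S=24)=4060/1073741824, P(S=26)=435/1073741824, P(S=28)=30/1073741824, P(S=30)=1/1073741824
E[|S_30|] = Σ_m |m|·P(S_30=m) = 4653525600/1073741824 = 145422675/33554432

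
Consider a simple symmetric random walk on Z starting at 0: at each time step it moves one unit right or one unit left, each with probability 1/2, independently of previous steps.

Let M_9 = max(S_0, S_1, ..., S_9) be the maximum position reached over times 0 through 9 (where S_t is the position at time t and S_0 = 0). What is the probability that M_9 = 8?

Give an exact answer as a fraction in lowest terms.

Answer: 1/512

Derivation:
Let M_9 = max(S_0,...,S_9). Use the reflection principle: for j ≥ 1, #{paths with M_9 ≥ j} = #{S_9 ≥ j} + #{S_9 ≥ j+1}.
By reflection, #{M_9 ≥ 8} = #{S_9 ≥ 8} + #{S_9 ≥ 9} = 1 + 1 = 2.
#{M_9 ≥ 9} = #{S_9 ≥ 9} + #{S_9 ≥ 10} = 1 + 0 = 1.
#{M_9 = 8} = 2 - 1 = 1.
P(M_9 = 8) = 1/512 = 1/512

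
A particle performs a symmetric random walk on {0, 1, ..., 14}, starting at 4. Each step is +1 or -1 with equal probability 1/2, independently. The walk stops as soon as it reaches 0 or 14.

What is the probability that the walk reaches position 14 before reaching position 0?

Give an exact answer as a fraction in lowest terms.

Answer: 2/7

Derivation:
Symmetric walk (p = 1/2): the harmonic-function argument gives P(hit 14 before 0 | start at 4) = a/N.
P = 4/14 = 2/7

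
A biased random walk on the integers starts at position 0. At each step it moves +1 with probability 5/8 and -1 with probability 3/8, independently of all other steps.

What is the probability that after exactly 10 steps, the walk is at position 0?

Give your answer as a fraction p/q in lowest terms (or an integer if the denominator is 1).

Answer: 47840625/268435456

Derivation:
To be at 0 after 10 steps: need exactly 5 steps of +1 and 5 of -1.
Number of such sequences: C(10,5) = 252
Each has probability (5/8)^5 · (3/8)^5 = 759375/1073741824
P = 252 · 759375/1073741824 = 47840625/268435456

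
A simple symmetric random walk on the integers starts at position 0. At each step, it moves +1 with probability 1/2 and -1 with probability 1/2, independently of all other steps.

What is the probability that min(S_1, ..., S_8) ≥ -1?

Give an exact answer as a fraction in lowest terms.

Answer: 63/128

Derivation:
Let f(t,s) = #length-t paths at position s with S_1..S_t all ≥ -1.
f(t,s) = f(t-1,s-1) + f(t-1,s+1) for s ≥ -1; f(t,s) = 0 for s < -1.
t=0: f(0,0)=1
t=1: f(1,-1)=1 f(1,1)=1
t=2: f(2,0)=2 f(2,2)=1
t=3: f(3,-1)=2 f(3,1)=3 f(3,3)=1
t=4: f(4,0)=5 f(4,2)=4 f(4,4)=1
t=5: f(5,-1)=5 f(5,1)=9 f(5,3)=5 f(5,5)=1
t=6: f(6,0)=14 f(6,2)=14 f(6,4)=6 f(6,6)=1
t=7: f(7,-1)=14 f(7,1)=28 f(7,3)=20 f(7,5)=7 f(7,7)=1
t=8: f(8,0)=42 f(8,2)=48 f(8,4)=27 f(8,6)=8 f(8,8)=1
Σ_s f(8,s) = 126
P = 126/256 = 63/128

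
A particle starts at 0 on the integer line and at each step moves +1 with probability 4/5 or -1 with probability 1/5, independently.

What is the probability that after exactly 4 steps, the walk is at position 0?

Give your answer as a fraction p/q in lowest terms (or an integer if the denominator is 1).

To be at 0 after 4 steps: need exactly 2 steps of +1 and 2 of -1.
Number of such sequences: C(4,2) = 6
Each has probability (4/5)^2 · (1/5)^2 = 16/625
P = 6 · 16/625 = 96/625

Answer: 96/625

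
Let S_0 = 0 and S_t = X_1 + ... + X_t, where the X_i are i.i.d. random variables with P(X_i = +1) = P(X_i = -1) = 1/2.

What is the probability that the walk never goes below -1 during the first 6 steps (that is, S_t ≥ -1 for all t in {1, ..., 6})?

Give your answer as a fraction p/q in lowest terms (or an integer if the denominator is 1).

Answer: 35/64

Derivation:
Let f(t,s) = #length-t paths at position s with S_1..S_t all ≥ -1.
f(t,s) = f(t-1,s-1) + f(t-1,s+1) for s ≥ -1; f(t,s) = 0 for s < -1.
t=0: f(0,0)=1
t=1: f(1,-1)=1 f(1,1)=1
t=2: f(2,0)=2 f(2,2)=1
t=3: f(3,-1)=2 f(3,1)=3 f(3,3)=1
t=4: f(4,0)=5 f(4,2)=4 f(4,4)=1
t=5: f(5,-1)=5 f(5,1)=9 f(5,3)=5 f(5,5)=1
t=6: f(6,0)=14 f(6,2)=14 f(6,4)=6 f(6,6)=1
Σ_s f(6,s) = 35
P = 35/64 = 35/64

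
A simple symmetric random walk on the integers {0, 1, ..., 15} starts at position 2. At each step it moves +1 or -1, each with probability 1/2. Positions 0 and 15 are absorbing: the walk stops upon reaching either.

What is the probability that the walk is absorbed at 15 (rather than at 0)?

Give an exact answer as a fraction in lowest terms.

Symmetric walk (p = 1/2): the harmonic-function argument gives P(hit 15 before 0 | start at 2) = a/N.
P = 2/15 = 2/15

Answer: 2/15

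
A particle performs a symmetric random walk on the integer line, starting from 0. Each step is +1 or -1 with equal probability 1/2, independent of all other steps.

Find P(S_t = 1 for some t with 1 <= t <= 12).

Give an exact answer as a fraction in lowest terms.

Answer: 793/1024

Derivation:
Count via complement. Let g(t,s) = #length-t paths at position s with S_1..S_t all ≠ 1.
g(t,s) = g(t-1,s-1) + g(t-1,s+1) for s ≠ 1; g(t,1) = 0.
t=0: g(0,0)=1
t=1: g(1,-1)=1
t=2: g(2,-2)=1 g(2,0)=1
t=3: g(3,-3)=1 g(3,-1)=2
t=4: g(4,-4)=1 g(4,-2)=3 g(4,0)=2
t=5: g(5,-5)=1 g(5,-3)=4 g(5,-1)=5
t=6: g(6,-6)=1 g(6,-4)=5 g(6,-2)=9 g(6,0)=5
t=7: g(7,-7)=1 g(7,-5)=6 g(7,-3)=14 g(7,-1)=14
t=8: g(8,-8)=1 g(8,-6)=7 g(8,-4)=20 g(8,-2)=28 g(8,0)=14
t=9: g(9,-9)=1 g(9,-7)=8 g(9,-5)=27 g(9,-3)=48 g(9,-1)=42
t=10: g(10,-10)=1 g(10,-8)=9 g(10,-6)=35 g(10,-4)=75 g(10,-2)=90 g(10,0)=42
t=11: g(11,-11)=1 g(11,-9)=10 g(11,-7)=44 g(11,-5)=110 g(11,-3)=165 g(11,-1)=132
t=12: g(12,-12)=1 g(12,-10)=11 g(12,-8)=54 g(12,-6)=154 g(12,-4)=275 g(12,-2)=297 g(12,0)=132
Paths never hitting 1: Σ_s g(12,s) = 924
Paths hitting 1: 2^12 - 924 = 3172
P = 3172/4096 = 793/1024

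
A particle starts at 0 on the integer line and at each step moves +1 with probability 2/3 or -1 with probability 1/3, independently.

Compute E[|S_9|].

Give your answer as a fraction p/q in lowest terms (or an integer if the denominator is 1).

S_9 takes values m ≡ 1 (mod 2) with |m| ≤ 9; P(S_9=m) = C(9,(9+m)/2) · (2/3)^((9+m)/2) · (1/3)^((9-m)/2).
Distribution: P(S=-9)=1/19683, P(S=-7)=2/2187, P(S=-5)=16/2187, P(S=-3)=224/6561, P(S=-1)=224/2187, P(S=1)=448/2187, P(S=3)=1792/6561, P(S=5)=512/2187, P(S=7)=256/2187, P(S=9)=512/19683
E[|S_9|] = Σ_m |m|·P(S_9=m) = 2549/729

Answer: 2549/729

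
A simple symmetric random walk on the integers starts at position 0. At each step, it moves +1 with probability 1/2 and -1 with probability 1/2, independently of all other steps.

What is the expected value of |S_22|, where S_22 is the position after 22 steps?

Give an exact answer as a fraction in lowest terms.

Answer: 969969/262144

Derivation:
S_22 takes values m ≡ 0 (mod 2) with |m| ≤ 22; P(S_22=m) = C(22,(22+m)/2)/2^22.
Total paths: 2^22 = 4194304
Distribution: P(S=-22)=1/4194304, P(S=-20)=22/4194304, P(S=-18)=231/4194304, P(S=-16)=1540/4194304, P(S=-14)=7315/4194304, P(S=-12)=26334/4194304, P(S=-10)=74613/4194304, P(S=-8)=170544/4194304, P(S=-6)=319770/4194304, P(S=-4)=497420/4194304, P(S=-2)=646646/4194304, P(S=0)=705432/4194304, P(S=2)=646646/4194304, P(S=4)=497420/4194304, P(S=6)=319770/4194304, P(S=8)=170544/4194304, P(S=10)=74613/4194304, P(S=12)=26334/4194304, P(S=14)=7315/4194304, P(S=16)=1540/4194304, P(S=18)=231/4194304, P(S=20)=22/4194304, P(S=22)=1/4194304
E[|S_22|] = Σ_m |m|·P(S_22=m) = 15519504/4194304 = 969969/262144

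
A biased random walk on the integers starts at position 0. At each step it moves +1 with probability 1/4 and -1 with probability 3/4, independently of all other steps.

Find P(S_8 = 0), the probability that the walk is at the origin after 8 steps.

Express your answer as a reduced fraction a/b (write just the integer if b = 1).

To be at 0 after 8 steps: need exactly 4 steps of +1 and 4 of -1.
Number of such sequences: C(8,4) = 70
Each has probability (1/4)^4 · (3/4)^4 = 81/65536
P = 70 · 81/65536 = 2835/32768

Answer: 2835/32768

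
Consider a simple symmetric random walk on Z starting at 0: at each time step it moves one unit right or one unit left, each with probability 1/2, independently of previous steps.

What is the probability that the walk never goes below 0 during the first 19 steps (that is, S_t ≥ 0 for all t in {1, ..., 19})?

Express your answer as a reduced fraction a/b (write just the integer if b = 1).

Answer: 46189/262144

Derivation:
Let f(t,s) = #length-t paths at position s with S_1..S_t all ≥ 0.
f(t,s) = f(t-1,s-1) + f(t-1,s+1) for s ≥ 0; f(t,s) = 0 for s < 0.
t=0: f(0,0)=1
t=1: f(1,1)=1
t=2: f(2,0)=1 f(2,2)=1
t=3: f(3,1)=2 f(3,3)=1
t=4: f(4,0)=2 f(4,2)=3 f(4,4)=1
t=5: f(5,1)=5 f(5,3)=4 f(5,5)=1
t=6: f(6,0)=5 f(6,2)=9 f(6,4)=5 f(6,6)=1
t=7: f(7,1)=14 f(7,3)=14 f(7,5)=6 f(7,7)=1
t=8: f(8,0)=14 f(8,2)=28 f(8,4)=20 f(8,6)=7 f(8,8)=1
t=9: f(9,1)=42 f(9,3)=48 f(9,5)=27 f(9,7)=8 f(9,9)=1
t=10: f(10,0)=42 f(10,2)=90 f(10,4)=75 f(10,6)=35 f(10,8)=9 f(10,10)=1
t=11: f(11,1)=132 f(11,3)=165 f(11,5)=110 f(11,7)=44 f(11,9)=10 f(11,11)=1
t=12: f(12,0)=132 f(12,2)=297 f(12,4)=275 f(12,6)=154 f(12,8)=54 f(12,10)=11 f(12,12)=1
t=13: f(13,1)=429 f(13,3)=572 f(13,5)=429 f(13,7)=208 f(13,9)=65 f(13,11)=12 f(13,13)=1
t=14: f(14,0)=429 f(14,2)=1001 f(14,4)=1001 f(14,6)=637 f(14,8)=273 f(14,10)=77 f(14,12)=13 f(14,14)=1
t=15: f(15,1)=1430 f(15,3)=2002 f(15,5)=1638 f(15,7)=910 f(15,9)=350 f(15,11)=90 f(15,13)=14 f(15,15)=1
t=16: f(16,0)=1430 f(16,2)=3432 f(16,4)=3640 f(16,6)=2548 f(16,8)=1260 f(16,10)=440 f(16,12)=104 f(16,14)=15 f(16,16)=1
t=17: f(17,1)=4862 f(17,3)=7072 f(17,5)=6188 f(17,7)=3808 f(17,9)=1700 f(17,11)=544 f(17,13)=119 f(17,15)=16 f(17,17)=1
t=18: f(18,0)=4862 f(18,2)=11934 f(18,4)=13260 f(18,6)=9996 f(18,8)=5508 f(18,10)=2244 f(18,12)=663 f(18,14)=135 f(18,16)=17 f(18,18)=1
t=19: f(19,1)=16796 f(19,3)=25194 f(19,5)=23256 f(19,7)=15504 f(19,9)=7752 f(19,11)=2907 f(19,13)=798 f(19,15)=152 f(19,17)=18 f(19,19)=1
Σ_s f(19,s) = 92378
P = 92378/524288 = 46189/262144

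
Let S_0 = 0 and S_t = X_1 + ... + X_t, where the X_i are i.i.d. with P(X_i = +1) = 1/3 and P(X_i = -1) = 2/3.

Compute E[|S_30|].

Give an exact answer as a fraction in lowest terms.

Answer: 8572735215010/847288609443

Derivation:
S_30 takes values m ≡ 0 (mod 2) with |m| ≤ 30; P(S_30=m) = C(30,(30+m)/2) · (1/3)^((30+m)/2) · (2/3)^((30-m)/2).
Distribution: P(S=-30)=1073741824/205891132094649, P(S=-28)=5368709120/68630377364883, P(S=-26)=38923141120/68630377364883, P(S=-24)=544923975680/205891132094649, P(S=-22)=68115496960/7625597484987, P(S=-20)=177100292096/7625597484987, P(S=-18)=1106876825600/22876792454961, P(S=-16)=632501043200/7625597484987, P(S=-14)=909220249600/7625597484987, P(S=-12)=10001422745600/68630377364883, P(S=-10)=3500497960960/22876792454961, P(S=-8)=3182270873600/22876792454961, P(S=-6)=7557893324800/68630377364883, P(S=-4)=581376409600/7625597484987, P(S=-2)=352978534400/7625597484987, P(S=0)=564765655040/22876792454961, P(S=2)=88244633600/7625597484987, P(S=4)=36336025600/7625597484987, P(S=6)=118092083200/68630377364883, P(S=8)=12430745600/22876792454961, P(S=10)=3418455040/22876792454961, P(S=12)=2441753600/68630377364883, P(S=14)=55494400/7625597484987, P(S=16)=9651200/7625597484987, P(S=18)=4222400/22876792454961, P(S=20)=168896/7625597484987, P(S=22)=16240/7625597484987, P(S=24)=32480/205891132094649, P(S=26)=580/68630377364883, P(S=28)=20/68630377364883, P(S=30)=1/205891132094649
E[|S_30|] = Σ_m |m|·P(S_30=m) = 8572735215010/847288609443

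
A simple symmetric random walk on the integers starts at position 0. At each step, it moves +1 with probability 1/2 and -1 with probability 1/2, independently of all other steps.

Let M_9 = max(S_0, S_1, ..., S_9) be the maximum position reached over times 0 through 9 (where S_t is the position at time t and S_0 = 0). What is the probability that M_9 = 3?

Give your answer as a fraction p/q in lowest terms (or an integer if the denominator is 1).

Answer: 21/128

Derivation:
Let M_9 = max(S_0,...,S_9). Use the reflection principle: for j ≥ 1, #{paths with M_9 ≥ j} = #{S_9 ≥ j} + #{S_9 ≥ j+1}.
By reflection, #{M_9 ≥ 3} = #{S_9 ≥ 3} + #{S_9 ≥ 4} = 130 + 46 = 176.
#{M_9 ≥ 4} = #{S_9 ≥ 4} + #{S_9 ≥ 5} = 46 + 46 = 92.
#{M_9 = 3} = 176 - 92 = 84.
P(M_9 = 3) = 84/512 = 21/128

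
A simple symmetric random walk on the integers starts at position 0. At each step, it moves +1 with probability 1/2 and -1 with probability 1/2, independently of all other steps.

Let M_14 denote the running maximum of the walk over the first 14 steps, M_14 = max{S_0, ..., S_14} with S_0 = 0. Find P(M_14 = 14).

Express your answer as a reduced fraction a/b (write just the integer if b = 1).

Answer: 1/16384

Derivation:
Let M_14 = max(S_0,...,S_14). Use the reflection principle: for j ≥ 1, #{paths with M_14 ≥ j} = #{S_14 ≥ j} + #{S_14 ≥ j+1}.
By reflection, #{M_14 ≥ 14} = #{S_14 ≥ 14} + #{S_14 ≥ 15} = 1 + 0 = 1.
#{M_14 ≥ 15} = #{S_14 ≥ 15} + #{S_14 ≥ 16} = 0 + 0 = 0.
#{M_14 = 14} = 1 - 0 = 1.
P(M_14 = 14) = 1/16384 = 1/16384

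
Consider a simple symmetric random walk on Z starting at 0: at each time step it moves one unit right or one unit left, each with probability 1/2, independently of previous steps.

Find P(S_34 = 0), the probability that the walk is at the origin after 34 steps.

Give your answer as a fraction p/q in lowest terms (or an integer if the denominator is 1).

To return to 0 after 34 steps: need exactly 17 steps of +1 and 17 of -1.
Favorable paths: C(34,17) = 2333606220
Total paths: 2^34 = 17179869184
P = 2333606220/17179869184 = 583401555/4294967296

Answer: 583401555/4294967296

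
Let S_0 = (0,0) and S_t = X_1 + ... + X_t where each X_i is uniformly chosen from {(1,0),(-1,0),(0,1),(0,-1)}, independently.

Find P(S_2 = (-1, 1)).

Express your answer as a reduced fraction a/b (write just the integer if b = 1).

Answer: 1/8

Derivation:
Let h be the number of horizontal steps (so 2-h are vertical). To end at (-1,1) need (h-1)/2 right-steps and ((2-h)+1)/2 up-steps.
Sum over h with 1 ≤ h ≤ 1, h ≡ 1 (mod 2), 2-h ≡ 1 (mod 2):
h=1: C(2,1)·C(1,0)·C(1,1) = 2·1·1 = 2
Total favorable: 2
Total paths: 4^2 = 16
P = 2/16 = 1/8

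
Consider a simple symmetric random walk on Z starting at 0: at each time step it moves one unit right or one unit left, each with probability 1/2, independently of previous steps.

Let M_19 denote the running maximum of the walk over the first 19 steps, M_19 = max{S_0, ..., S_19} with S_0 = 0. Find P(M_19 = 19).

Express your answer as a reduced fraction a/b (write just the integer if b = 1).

Answer: 1/524288

Derivation:
Let M_19 = max(S_0,...,S_19). Use the reflection principle: for j ≥ 1, #{paths with M_19 ≥ j} = #{S_19 ≥ j} + #{S_19 ≥ j+1}.
By reflection, #{M_19 ≥ 19} = #{S_19 ≥ 19} + #{S_19 ≥ 20} = 1 + 0 = 1.
#{M_19 ≥ 20} = #{S_19 ≥ 20} + #{S_19 ≥ 21} = 0 + 0 = 0.
#{M_19 = 19} = 1 - 0 = 1.
P(M_19 = 19) = 1/524288 = 1/524288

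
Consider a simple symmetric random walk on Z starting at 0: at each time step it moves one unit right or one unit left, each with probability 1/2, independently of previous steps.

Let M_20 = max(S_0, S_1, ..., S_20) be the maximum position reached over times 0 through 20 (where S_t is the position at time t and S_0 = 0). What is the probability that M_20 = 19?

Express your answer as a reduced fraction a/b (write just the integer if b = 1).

Answer: 1/1048576

Derivation:
Let M_20 = max(S_0,...,S_20). Use the reflection principle: for j ≥ 1, #{paths with M_20 ≥ j} = #{S_20 ≥ j} + #{S_20 ≥ j+1}.
By reflection, #{M_20 ≥ 19} = #{S_20 ≥ 19} + #{S_20 ≥ 20} = 1 + 1 = 2.
#{M_20 ≥ 20} = #{S_20 ≥ 20} + #{S_20 ≥ 21} = 1 + 0 = 1.
#{M_20 = 19} = 2 - 1 = 1.
P(M_20 = 19) = 1/1048576 = 1/1048576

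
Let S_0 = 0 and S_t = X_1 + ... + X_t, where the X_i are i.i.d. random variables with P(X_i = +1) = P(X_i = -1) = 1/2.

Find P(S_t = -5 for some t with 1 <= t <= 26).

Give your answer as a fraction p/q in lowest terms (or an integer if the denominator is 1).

Answer: 342821/1048576

Derivation:
Count via complement. Let g(t,s) = #length-t paths at position s with S_1..S_t all ≠ -5.
g(t,s) = g(t-1,s-1) + g(t-1,s+1) for s ≠ -5; g(t,-5) = 0.
t=0: g(0,0)=1
t=1: g(1,-1)=1 g(1,1)=1
t=2: g(2,-2)=1 g(2,0)=2 g(2,2)=1
t=3: g(3,-3)=1 g(3,-1)=3 g(3,1)=3 g(3,3)=1
t=4: g(4,-4)=1 g(4,-2)=4 g(4,0)=6 g(4,2)=4 g(4,4)=1
t=5: g(5,-3)=5 g(5,-1)=10 g(5,1)=10 g(5,3)=5 g(5,5)=1
t=6: g(6,-4)=5 g(6,-2)=15 g(6,0)=20 g(6,2)=15 g(6,4)=6 g(6,6)=1
t=7: g(7,-3)=20 g(7,-1)=35 g(7,1)=35 g(7,3)=21 g(7,5)=7 g(7,7)=1
t=8: g(8,-4)=20 g(8,-2)=55 g(8,0)=70 g(8,2)=56 g(8,4)=28 g(8,6)=8 g(8,8)=1
t=9: g(9,-3)=75 g(9,-1)=125 g(9,1)=126 g(9,3)=84 g(9,5)=36 g(9,7)=9 g(9,9)=1
t=10: g(10,-4)=75 g(10,-2)=200 g(10,0)=251 g(10,2)=210 g(10,4)=120 g(10,6)=45 g(10,8)=10 g(10,10)=1
t=11: g(11,-3)=275 g(11,-1)=451 g(11,1)=461 g(11,3)=330 g(11,5)=165 g(11,7)=55 g(11,9)=11 g(11,11)=1
t=12: g(12,-4)=275 g(12,-2)=726 g(12,0)=912 g(12,2)=791 g(12,4)=495 g(12,6)=220 g(12,8)=66 g(12,10)=12 g(12,12)=1
t=13: g(13,-3)=1001 g(13,-1)=1638 g(13,1)=1703 g(13,3)=1286 g(13,5)=715 g(13,7)=286 g(13,9)=78 g(13,11)=13 g(13,13)=1
t=14: g(14,-4)=1001 g(14,-2)=2639 g(14,0)=3341 g(14,2)=2989 g(14,4)=2001 g(14,6)=1001 g(14,8)=364 g(14,10)=91 g(14,12)=14 g(14,14)=1
t=15: g(15,-3)=3640 g(15,-1)=5980 g(15,1)=6330 g(15,3)=4990 g(15,5)=3002 g(15,7)=1365 g(15,9)=455 g(15,11)=105 g(15,13)=15 g(15,15)=1
t=16: g(16,-4)=3640 g(16,-2)=9620 g(16,0)=12310 g(16,2)=11320 g(16,4)=7992 g(16,6)=4367 g(16,8)=1820 g(16,10)=560 g(16,12)=120 g(16,14)=16 g(16,16)=1
t=17: g(17,-3)=13260 g(17,-1)=21930 g(17,1)=23630 g(17,3)=19312 g(17,5)=12359 g(17,7)=6187 g(17,9)=2380 g(17,11)=680 g(17,13)=136 g(17,15)=17 g(17,17)=1
t=18: g(18,-4)=13260 g(18,-2)=35190 g(18,0)=45560 g(18,2)=42942 g(18,4)=31671 g(18,6)=18546 g(18,8)=8567 g(18,10)=3060 g(18,12)=816 g(18,14)=153 g(18,16)=18 g(18,18)=1
t=19: g(19,-3)=48450 g(19,-1)=80750 g(19,1)=88502 g(19,3)=74613 g(19,5)=50217 g(19,7)=27113 g(19,9)=11627 g(19,11)=3876 g(19,13)=969 g(19,15)=171 g(19,17)=19 g(19,19)=1
t=20: g(20,-4)=48450 g(20,-2)=129200 g(20,0)=169252 g(20,2)=163115 g(20,4)=124830 g(20,6)=77330 g(20,8)=38740 g(20,10)=15503 g(20,12)=4845 g(20,14)=1140 g(20,16)=190 g(20,18)=20 g(20,20)=1
t=21: g(21,-3)=177650 g(21,-1)=298452 g(21,1)=332367 g(21,3)=287945 g(21,5)=202160 g(21,7)=116070 g(21,9)=54243 g(21,11)=20348 g(21,13)=5985 g(21,15)=1330 g(21,17)=210 g(21,19)=21 g(21,21)=1
t=22: g(22,-4)=177650 g(22,-2)=476102 g(22,0)=630819 g(22,2)=620312 g(22,4)=490105 g(22,6)=318230 g(22,8)=170313 g(22,10)=74591 g(22,12)=26333 g(22,14)=7315 g(22,16)=1540 g(22,18)=231 g(22,20)=22 g(22,22)=1
t=23: g(23,-3)=653752 g(23,-1)=1106921 g(23,1)=1251131 g(23,3)=1110417 g(23,5)=808335 g(23,7)=488543 g(23,9)=244904 g(23,11)=100924 g(23,13)=33648 g(23,15)=8855 g(23,17)=1771 g(23,19)=253 g(23,21)=23 g(23,23)=1
t=24: g(24,-4)=653752 g(24,-2)=1760673 g(24,0)=2358052 g(24,2)=2361548 g(24,4)=1918752 g(24,6)=1296878 g(24,8)=733447 g(24,10)=345828 g(24,12)=134572 g(24,14)=42503 g(24,16)=10626 g(24,18)=2024 g(24,20)=276 g(24,22)=24 g(24,24)=1
t=25: g(25,-3)=2414425 g(25,-1)=4118725 g(25,1)=4719600 g(25,3)=4280300 g(25,5)=3215630 g(25,7)=2030325 g(25,9)=1079275 g(25,11)=480400 g(25,13)=177075 g(25,15)=53129 g(25,17)=12650 g(25,19)=2300 g(25,21)=300 g(25,23)=25 g(25,25)=1
t=26: g(26,-4)=2414425 g(26,-2)=6533150 g(26,0)=8838325 g(26,2)=8999900 g(26,4)=7495930 g(26,6)=5245955 g(26,8)=3109600 g(26,10)=1559675 g(26,12)=657475 g(26,14)=230204 g(26,16)=65779 g(26,18)=14950 g(26,20)=2600 g(26,22)=325 g(26,24)=26 g(26,26)=1
Paths never hitting -5: Σ_s g(26,s) = 45168320
Paths hitting -5: 2^26 - 45168320 = 21940544
P = 21940544/67108864 = 342821/1048576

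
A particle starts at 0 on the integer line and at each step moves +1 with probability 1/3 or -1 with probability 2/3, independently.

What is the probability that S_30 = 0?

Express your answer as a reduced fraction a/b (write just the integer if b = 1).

Answer: 564765655040/22876792454961

Derivation:
To be at 0 after 30 steps: need exactly 15 steps of +1 and 15 of -1.
Number of such sequences: C(30,15) = 155117520
Each has probability (1/3)^15 · (2/3)^15 = 32768/205891132094649
P = 155117520 · 32768/205891132094649 = 564765655040/22876792454961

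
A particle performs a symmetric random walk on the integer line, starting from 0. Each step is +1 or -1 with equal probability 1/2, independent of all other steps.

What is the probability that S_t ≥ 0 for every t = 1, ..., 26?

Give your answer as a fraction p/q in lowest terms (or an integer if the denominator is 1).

Let f(t,s) = #length-t paths at position s with S_1..S_t all ≥ 0.
f(t,s) = f(t-1,s-1) + f(t-1,s+1) for s ≥ 0; f(t,s) = 0 for s < 0.
t=0: f(0,0)=1
t=1: f(1,1)=1
t=2: f(2,0)=1 f(2,2)=1
t=3: f(3,1)=2 f(3,3)=1
t=4: f(4,0)=2 f(4,2)=3 f(4,4)=1
t=5: f(5,1)=5 f(5,3)=4 f(5,5)=1
t=6: f(6,0)=5 f(6,2)=9 f(6,4)=5 f(6,6)=1
t=7: f(7,1)=14 f(7,3)=14 f(7,5)=6 f(7,7)=1
t=8: f(8,0)=14 f(8,2)=28 f(8,4)=20 f(8,6)=7 f(8,8)=1
t=9: f(9,1)=42 f(9,3)=48 f(9,5)=27 f(9,7)=8 f(9,9)=1
t=10: f(10,0)=42 f(10,2)=90 f(10,4)=75 f(10,6)=35 f(10,8)=9 f(10,10)=1
t=11: f(11,1)=132 f(11,3)=165 f(11,5)=110 f(11,7)=44 f(11,9)=10 f(11,11)=1
t=12: f(12,0)=132 f(12,2)=297 f(12,4)=275 f(12,6)=154 f(12,8)=54 f(12,10)=11 f(12,12)=1
t=13: f(13,1)=429 f(13,3)=572 f(13,5)=429 f(13,7)=208 f(13,9)=65 f(13,11)=12 f(13,13)=1
t=14: f(14,0)=429 f(14,2)=1001 f(14,4)=1001 f(14,6)=637 f(14,8)=273 f(14,10)=77 f(14,12)=13 f(14,14)=1
t=15: f(15,1)=1430 f(15,3)=2002 f(15,5)=1638 f(15,7)=910 f(15,9)=350 f(15,11)=90 f(15,13)=14 f(15,15)=1
t=16: f(16,0)=1430 f(16,2)=3432 f(16,4)=3640 f(16,6)=2548 f(16,8)=1260 f(16,10)=440 f(16,12)=104 f(16,14)=15 f(16,16)=1
t=17: f(17,1)=4862 f(17,3)=7072 f(17,5)=6188 f(17,7)=3808 f(17,9)=1700 f(17,11)=544 f(17,13)=119 f(17,15)=16 f(17,17)=1
t=18: f(18,0)=4862 f(18,2)=11934 f(18,4)=13260 f(18,6)=9996 f(18,8)=5508 f(18,10)=2244 f(18,12)=663 f(18,14)=135 f(18,16)=17 f(18,18)=1
t=19: f(19,1)=16796 f(19,3)=25194 f(19,5)=23256 f(19,7)=15504 f(19,9)=7752 f(19,11)=2907 f(19,13)=798 f(19,15)=152 f(19,17)=18 f(19,19)=1
t=20: f(20,0)=16796 f(20,2)=41990 f(20,4)=48450 f(20,6)=38760 f(20,8)=23256 f(20,10)=10659 f(20,12)=3705 f(20,14)=950 f(20,16)=170 f(20,18)=19 f(20,20)=1
t=21: f(21,1)=58786 f(21,3)=90440 f(21,5)=87210 f(21,7)=62016 f(21,9)=33915 f(21,11)=14364 f(21,13)=4655 f(21,15)=1120 f(21,17)=189 f(21,19)=20 f(21,21)=1
t=22: f(22,0)=58786 f(22,2)=149226 f(22,4)=177650 f(22,6)=149226 f(22,8)=95931 f(22,10)=48279 f(22,12)=19019 f(22,14)=5775 f(22,16)=1309 f(22,18)=209 f(22,20)=21 f(22,22)=1
t=23: f(23,1)=208012 f(23,3)=326876 f(23,5)=326876 f(23,7)=245157 f(23,9)=144210 f(23,11)=67298 f(23,13)=24794 f(23,15)=7084 f(23,17)=1518 f(23,19)=230 f(23,21)=22 f(23,23)=1
t=24: f(24,0)=208012 f(24,2)=534888 f(24,4)=653752 f(24,6)=572033 f(24,8)=389367 f(24,10)=211508 f(24,12)=92092 f(24,14)=31878 f(24,16)=8602 f(24,18)=1748 f(24,20)=252 f(24,22)=23 f(24,24)=1
t=25: f(25,1)=742900 f(25,3)=1188640 f(25,5)=1225785 f(25,7)=961400 f(25,9)=600875 f(25,11)=303600 f(25,13)=123970 f(25,15)=40480 f(25,17)=10350 f(25,19)=2000 f(25,21)=275 f(25,23)=24 f(25,25)=1
t=26: f(26,0)=742900 f(26,2)=1931540 f(26,4)=2414425 f(26,6)=2187185 f(26,8)=1562275 f(26,10)=904475 f(26,12)=427570 f(26,14)=164450 f(26,16)=50830 f(26,18)=12350 f(26,20)=2275 f(26,22)=299 f(26,24)=25 f(26,26)=1
Σ_s f(26,s) = 10400600
P = 10400600/67108864 = 1300075/8388608

Answer: 1300075/8388608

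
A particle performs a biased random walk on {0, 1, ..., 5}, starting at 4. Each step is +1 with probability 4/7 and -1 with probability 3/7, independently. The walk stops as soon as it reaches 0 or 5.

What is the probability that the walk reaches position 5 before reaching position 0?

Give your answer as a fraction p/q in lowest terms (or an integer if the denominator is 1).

Biased walk: p = 4/7, q = 3/7, r = q/p = 3/4
Gambler's ruin: P(hit 5 before 0 | start at 4) = (1 - r^a)/(1 - r^N)
r^4 = 81/256; r^5 = 243/1024
P = (1 - 81/256) / (1 - 243/1024) = 175/256 / 781/1024 = 700/781

Answer: 700/781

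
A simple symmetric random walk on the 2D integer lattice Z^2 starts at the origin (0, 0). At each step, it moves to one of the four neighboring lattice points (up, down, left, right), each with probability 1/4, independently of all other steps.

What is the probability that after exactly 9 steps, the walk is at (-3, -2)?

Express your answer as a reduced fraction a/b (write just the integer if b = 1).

Let h be the number of horizontal steps (so 9-h are vertical). To end at (-3,-2) need (h-3)/2 right-steps and ((9-h)-2)/2 up-steps.
Sum over h with 3 ≤ h ≤ 7, h ≡ 1 (mod 2), 9-h ≡ 0 (mod 2):
h=3: C(9,3)·C(3,0)·C(6,2) = 84·1·15 = 1260
h=5: C(9,5)·C(5,1)·C(4,1) = 126·5·4 = 2520
h=7: C(9,7)·C(7,2)·C(2,0) = 36·21·1 = 756
Total favorable: 4536
Total paths: 4^9 = 262144
P = 4536/262144 = 567/32768

Answer: 567/32768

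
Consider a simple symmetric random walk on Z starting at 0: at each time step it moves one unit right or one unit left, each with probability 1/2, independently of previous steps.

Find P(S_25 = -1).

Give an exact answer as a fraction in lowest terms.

To reach position -1 after 25 steps: need 12 steps of +1 and 13 of -1.
Favorable paths: C(25,12) = 5200300
Total paths: 2^25 = 33554432
P = 5200300/33554432 = 1300075/8388608

Answer: 1300075/8388608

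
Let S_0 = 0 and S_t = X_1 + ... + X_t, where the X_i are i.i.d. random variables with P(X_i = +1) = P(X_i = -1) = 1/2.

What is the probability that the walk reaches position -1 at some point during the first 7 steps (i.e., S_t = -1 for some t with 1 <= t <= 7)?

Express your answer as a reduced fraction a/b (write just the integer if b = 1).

Answer: 93/128

Derivation:
Count via complement. Let g(t,s) = #length-t paths at position s with S_1..S_t all ≠ -1.
g(t,s) = g(t-1,s-1) + g(t-1,s+1) for s ≠ -1; g(t,-1) = 0.
t=0: g(0,0)=1
t=1: g(1,1)=1
t=2: g(2,0)=1 g(2,2)=1
t=3: g(3,1)=2 g(3,3)=1
t=4: g(4,0)=2 g(4,2)=3 g(4,4)=1
t=5: g(5,1)=5 g(5,3)=4 g(5,5)=1
t=6: g(6,0)=5 g(6,2)=9 g(6,4)=5 g(6,6)=1
t=7: g(7,1)=14 g(7,3)=14 g(7,5)=6 g(7,7)=1
Paths never hitting -1: Σ_s g(7,s) = 35
Paths hitting -1: 2^7 - 35 = 93
P = 93/128 = 93/128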